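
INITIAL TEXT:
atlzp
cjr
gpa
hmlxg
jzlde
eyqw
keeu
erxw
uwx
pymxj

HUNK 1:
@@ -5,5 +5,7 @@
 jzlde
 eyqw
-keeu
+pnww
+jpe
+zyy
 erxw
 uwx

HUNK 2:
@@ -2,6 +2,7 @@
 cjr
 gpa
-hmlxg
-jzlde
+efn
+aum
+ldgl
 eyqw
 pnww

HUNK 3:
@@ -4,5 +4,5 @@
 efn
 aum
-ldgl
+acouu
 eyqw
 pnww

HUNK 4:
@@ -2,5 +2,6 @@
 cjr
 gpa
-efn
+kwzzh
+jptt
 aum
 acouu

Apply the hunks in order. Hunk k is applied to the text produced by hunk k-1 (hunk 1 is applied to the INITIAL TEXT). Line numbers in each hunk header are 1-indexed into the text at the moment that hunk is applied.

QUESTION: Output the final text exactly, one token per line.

Answer: atlzp
cjr
gpa
kwzzh
jptt
aum
acouu
eyqw
pnww
jpe
zyy
erxw
uwx
pymxj

Derivation:
Hunk 1: at line 5 remove [keeu] add [pnww,jpe,zyy] -> 12 lines: atlzp cjr gpa hmlxg jzlde eyqw pnww jpe zyy erxw uwx pymxj
Hunk 2: at line 2 remove [hmlxg,jzlde] add [efn,aum,ldgl] -> 13 lines: atlzp cjr gpa efn aum ldgl eyqw pnww jpe zyy erxw uwx pymxj
Hunk 3: at line 4 remove [ldgl] add [acouu] -> 13 lines: atlzp cjr gpa efn aum acouu eyqw pnww jpe zyy erxw uwx pymxj
Hunk 4: at line 2 remove [efn] add [kwzzh,jptt] -> 14 lines: atlzp cjr gpa kwzzh jptt aum acouu eyqw pnww jpe zyy erxw uwx pymxj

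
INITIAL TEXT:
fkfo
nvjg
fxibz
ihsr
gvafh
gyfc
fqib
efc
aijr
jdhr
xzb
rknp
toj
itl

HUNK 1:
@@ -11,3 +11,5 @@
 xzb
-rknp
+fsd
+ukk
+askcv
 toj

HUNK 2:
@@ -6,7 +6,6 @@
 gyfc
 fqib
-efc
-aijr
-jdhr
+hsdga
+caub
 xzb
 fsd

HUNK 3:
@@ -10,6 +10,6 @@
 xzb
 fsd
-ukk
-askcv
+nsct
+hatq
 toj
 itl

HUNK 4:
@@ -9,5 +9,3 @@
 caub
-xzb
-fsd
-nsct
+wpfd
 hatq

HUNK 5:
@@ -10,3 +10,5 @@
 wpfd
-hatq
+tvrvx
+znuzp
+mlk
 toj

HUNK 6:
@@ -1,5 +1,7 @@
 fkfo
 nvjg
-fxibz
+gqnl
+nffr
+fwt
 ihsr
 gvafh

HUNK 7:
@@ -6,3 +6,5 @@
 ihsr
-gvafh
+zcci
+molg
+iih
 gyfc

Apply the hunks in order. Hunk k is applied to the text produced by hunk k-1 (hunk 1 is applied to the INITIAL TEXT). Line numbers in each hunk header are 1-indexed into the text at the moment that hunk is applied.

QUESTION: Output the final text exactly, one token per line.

Answer: fkfo
nvjg
gqnl
nffr
fwt
ihsr
zcci
molg
iih
gyfc
fqib
hsdga
caub
wpfd
tvrvx
znuzp
mlk
toj
itl

Derivation:
Hunk 1: at line 11 remove [rknp] add [fsd,ukk,askcv] -> 16 lines: fkfo nvjg fxibz ihsr gvafh gyfc fqib efc aijr jdhr xzb fsd ukk askcv toj itl
Hunk 2: at line 6 remove [efc,aijr,jdhr] add [hsdga,caub] -> 15 lines: fkfo nvjg fxibz ihsr gvafh gyfc fqib hsdga caub xzb fsd ukk askcv toj itl
Hunk 3: at line 10 remove [ukk,askcv] add [nsct,hatq] -> 15 lines: fkfo nvjg fxibz ihsr gvafh gyfc fqib hsdga caub xzb fsd nsct hatq toj itl
Hunk 4: at line 9 remove [xzb,fsd,nsct] add [wpfd] -> 13 lines: fkfo nvjg fxibz ihsr gvafh gyfc fqib hsdga caub wpfd hatq toj itl
Hunk 5: at line 10 remove [hatq] add [tvrvx,znuzp,mlk] -> 15 lines: fkfo nvjg fxibz ihsr gvafh gyfc fqib hsdga caub wpfd tvrvx znuzp mlk toj itl
Hunk 6: at line 1 remove [fxibz] add [gqnl,nffr,fwt] -> 17 lines: fkfo nvjg gqnl nffr fwt ihsr gvafh gyfc fqib hsdga caub wpfd tvrvx znuzp mlk toj itl
Hunk 7: at line 6 remove [gvafh] add [zcci,molg,iih] -> 19 lines: fkfo nvjg gqnl nffr fwt ihsr zcci molg iih gyfc fqib hsdga caub wpfd tvrvx znuzp mlk toj itl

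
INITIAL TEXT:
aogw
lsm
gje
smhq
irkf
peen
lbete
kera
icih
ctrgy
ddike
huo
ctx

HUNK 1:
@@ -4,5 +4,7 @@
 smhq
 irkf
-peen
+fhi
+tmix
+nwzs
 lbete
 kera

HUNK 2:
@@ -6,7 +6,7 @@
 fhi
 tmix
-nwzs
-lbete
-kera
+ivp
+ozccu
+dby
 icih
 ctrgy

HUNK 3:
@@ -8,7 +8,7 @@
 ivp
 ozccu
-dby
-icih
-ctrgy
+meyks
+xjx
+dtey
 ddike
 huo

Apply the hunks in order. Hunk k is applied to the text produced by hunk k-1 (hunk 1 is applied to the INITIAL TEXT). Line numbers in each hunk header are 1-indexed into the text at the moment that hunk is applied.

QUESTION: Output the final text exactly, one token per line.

Answer: aogw
lsm
gje
smhq
irkf
fhi
tmix
ivp
ozccu
meyks
xjx
dtey
ddike
huo
ctx

Derivation:
Hunk 1: at line 4 remove [peen] add [fhi,tmix,nwzs] -> 15 lines: aogw lsm gje smhq irkf fhi tmix nwzs lbete kera icih ctrgy ddike huo ctx
Hunk 2: at line 6 remove [nwzs,lbete,kera] add [ivp,ozccu,dby] -> 15 lines: aogw lsm gje smhq irkf fhi tmix ivp ozccu dby icih ctrgy ddike huo ctx
Hunk 3: at line 8 remove [dby,icih,ctrgy] add [meyks,xjx,dtey] -> 15 lines: aogw lsm gje smhq irkf fhi tmix ivp ozccu meyks xjx dtey ddike huo ctx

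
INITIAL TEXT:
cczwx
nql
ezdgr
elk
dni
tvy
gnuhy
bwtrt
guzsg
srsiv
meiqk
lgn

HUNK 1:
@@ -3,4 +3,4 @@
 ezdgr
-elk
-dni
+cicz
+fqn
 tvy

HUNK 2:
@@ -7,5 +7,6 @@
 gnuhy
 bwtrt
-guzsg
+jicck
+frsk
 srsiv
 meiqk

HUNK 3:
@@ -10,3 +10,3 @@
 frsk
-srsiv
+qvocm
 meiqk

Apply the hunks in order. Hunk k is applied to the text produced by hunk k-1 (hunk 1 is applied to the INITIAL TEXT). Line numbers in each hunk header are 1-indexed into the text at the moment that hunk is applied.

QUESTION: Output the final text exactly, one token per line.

Answer: cczwx
nql
ezdgr
cicz
fqn
tvy
gnuhy
bwtrt
jicck
frsk
qvocm
meiqk
lgn

Derivation:
Hunk 1: at line 3 remove [elk,dni] add [cicz,fqn] -> 12 lines: cczwx nql ezdgr cicz fqn tvy gnuhy bwtrt guzsg srsiv meiqk lgn
Hunk 2: at line 7 remove [guzsg] add [jicck,frsk] -> 13 lines: cczwx nql ezdgr cicz fqn tvy gnuhy bwtrt jicck frsk srsiv meiqk lgn
Hunk 3: at line 10 remove [srsiv] add [qvocm] -> 13 lines: cczwx nql ezdgr cicz fqn tvy gnuhy bwtrt jicck frsk qvocm meiqk lgn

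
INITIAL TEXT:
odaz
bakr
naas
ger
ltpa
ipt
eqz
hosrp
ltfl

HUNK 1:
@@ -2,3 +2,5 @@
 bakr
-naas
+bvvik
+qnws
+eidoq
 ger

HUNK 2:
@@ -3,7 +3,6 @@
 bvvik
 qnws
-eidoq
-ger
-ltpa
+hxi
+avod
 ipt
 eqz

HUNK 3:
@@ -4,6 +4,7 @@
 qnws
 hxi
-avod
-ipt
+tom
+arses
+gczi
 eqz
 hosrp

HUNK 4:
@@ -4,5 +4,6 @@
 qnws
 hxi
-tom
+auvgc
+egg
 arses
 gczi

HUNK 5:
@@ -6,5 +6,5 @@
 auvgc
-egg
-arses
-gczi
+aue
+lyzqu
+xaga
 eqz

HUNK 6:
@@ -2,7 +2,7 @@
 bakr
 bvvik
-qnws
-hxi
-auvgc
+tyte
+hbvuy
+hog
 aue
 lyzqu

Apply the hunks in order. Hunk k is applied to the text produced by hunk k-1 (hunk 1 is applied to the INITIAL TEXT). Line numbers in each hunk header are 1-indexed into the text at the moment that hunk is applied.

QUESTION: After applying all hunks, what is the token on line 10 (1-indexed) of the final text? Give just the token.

Hunk 1: at line 2 remove [naas] add [bvvik,qnws,eidoq] -> 11 lines: odaz bakr bvvik qnws eidoq ger ltpa ipt eqz hosrp ltfl
Hunk 2: at line 3 remove [eidoq,ger,ltpa] add [hxi,avod] -> 10 lines: odaz bakr bvvik qnws hxi avod ipt eqz hosrp ltfl
Hunk 3: at line 4 remove [avod,ipt] add [tom,arses,gczi] -> 11 lines: odaz bakr bvvik qnws hxi tom arses gczi eqz hosrp ltfl
Hunk 4: at line 4 remove [tom] add [auvgc,egg] -> 12 lines: odaz bakr bvvik qnws hxi auvgc egg arses gczi eqz hosrp ltfl
Hunk 5: at line 6 remove [egg,arses,gczi] add [aue,lyzqu,xaga] -> 12 lines: odaz bakr bvvik qnws hxi auvgc aue lyzqu xaga eqz hosrp ltfl
Hunk 6: at line 2 remove [qnws,hxi,auvgc] add [tyte,hbvuy,hog] -> 12 lines: odaz bakr bvvik tyte hbvuy hog aue lyzqu xaga eqz hosrp ltfl
Final line 10: eqz

Answer: eqz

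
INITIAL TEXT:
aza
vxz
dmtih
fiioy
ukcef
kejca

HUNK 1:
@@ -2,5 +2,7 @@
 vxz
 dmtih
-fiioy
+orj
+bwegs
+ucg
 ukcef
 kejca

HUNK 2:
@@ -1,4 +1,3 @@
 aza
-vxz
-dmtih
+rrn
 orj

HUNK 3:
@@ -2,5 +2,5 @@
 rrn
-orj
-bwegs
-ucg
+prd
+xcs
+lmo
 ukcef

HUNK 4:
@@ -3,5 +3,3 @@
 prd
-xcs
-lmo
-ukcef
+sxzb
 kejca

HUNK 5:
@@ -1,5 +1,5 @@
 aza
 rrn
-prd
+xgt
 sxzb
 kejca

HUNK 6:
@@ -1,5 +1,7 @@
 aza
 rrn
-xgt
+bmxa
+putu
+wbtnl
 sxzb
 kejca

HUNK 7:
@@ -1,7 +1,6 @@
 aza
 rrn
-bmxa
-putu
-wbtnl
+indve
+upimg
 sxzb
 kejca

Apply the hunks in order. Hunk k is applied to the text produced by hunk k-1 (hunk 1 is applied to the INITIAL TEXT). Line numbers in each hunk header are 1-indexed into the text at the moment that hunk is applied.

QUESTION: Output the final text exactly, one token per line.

Hunk 1: at line 2 remove [fiioy] add [orj,bwegs,ucg] -> 8 lines: aza vxz dmtih orj bwegs ucg ukcef kejca
Hunk 2: at line 1 remove [vxz,dmtih] add [rrn] -> 7 lines: aza rrn orj bwegs ucg ukcef kejca
Hunk 3: at line 2 remove [orj,bwegs,ucg] add [prd,xcs,lmo] -> 7 lines: aza rrn prd xcs lmo ukcef kejca
Hunk 4: at line 3 remove [xcs,lmo,ukcef] add [sxzb] -> 5 lines: aza rrn prd sxzb kejca
Hunk 5: at line 1 remove [prd] add [xgt] -> 5 lines: aza rrn xgt sxzb kejca
Hunk 6: at line 1 remove [xgt] add [bmxa,putu,wbtnl] -> 7 lines: aza rrn bmxa putu wbtnl sxzb kejca
Hunk 7: at line 1 remove [bmxa,putu,wbtnl] add [indve,upimg] -> 6 lines: aza rrn indve upimg sxzb kejca

Answer: aza
rrn
indve
upimg
sxzb
kejca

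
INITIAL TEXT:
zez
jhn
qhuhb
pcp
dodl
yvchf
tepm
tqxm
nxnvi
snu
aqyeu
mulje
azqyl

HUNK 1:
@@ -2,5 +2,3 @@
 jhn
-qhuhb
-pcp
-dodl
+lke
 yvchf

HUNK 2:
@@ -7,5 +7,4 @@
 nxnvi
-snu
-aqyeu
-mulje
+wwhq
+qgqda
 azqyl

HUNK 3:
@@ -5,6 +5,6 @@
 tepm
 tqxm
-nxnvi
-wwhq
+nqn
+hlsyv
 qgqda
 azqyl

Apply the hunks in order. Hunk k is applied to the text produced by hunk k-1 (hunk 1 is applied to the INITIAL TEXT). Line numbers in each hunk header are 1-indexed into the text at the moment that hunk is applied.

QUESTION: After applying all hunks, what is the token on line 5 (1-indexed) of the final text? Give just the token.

Answer: tepm

Derivation:
Hunk 1: at line 2 remove [qhuhb,pcp,dodl] add [lke] -> 11 lines: zez jhn lke yvchf tepm tqxm nxnvi snu aqyeu mulje azqyl
Hunk 2: at line 7 remove [snu,aqyeu,mulje] add [wwhq,qgqda] -> 10 lines: zez jhn lke yvchf tepm tqxm nxnvi wwhq qgqda azqyl
Hunk 3: at line 5 remove [nxnvi,wwhq] add [nqn,hlsyv] -> 10 lines: zez jhn lke yvchf tepm tqxm nqn hlsyv qgqda azqyl
Final line 5: tepm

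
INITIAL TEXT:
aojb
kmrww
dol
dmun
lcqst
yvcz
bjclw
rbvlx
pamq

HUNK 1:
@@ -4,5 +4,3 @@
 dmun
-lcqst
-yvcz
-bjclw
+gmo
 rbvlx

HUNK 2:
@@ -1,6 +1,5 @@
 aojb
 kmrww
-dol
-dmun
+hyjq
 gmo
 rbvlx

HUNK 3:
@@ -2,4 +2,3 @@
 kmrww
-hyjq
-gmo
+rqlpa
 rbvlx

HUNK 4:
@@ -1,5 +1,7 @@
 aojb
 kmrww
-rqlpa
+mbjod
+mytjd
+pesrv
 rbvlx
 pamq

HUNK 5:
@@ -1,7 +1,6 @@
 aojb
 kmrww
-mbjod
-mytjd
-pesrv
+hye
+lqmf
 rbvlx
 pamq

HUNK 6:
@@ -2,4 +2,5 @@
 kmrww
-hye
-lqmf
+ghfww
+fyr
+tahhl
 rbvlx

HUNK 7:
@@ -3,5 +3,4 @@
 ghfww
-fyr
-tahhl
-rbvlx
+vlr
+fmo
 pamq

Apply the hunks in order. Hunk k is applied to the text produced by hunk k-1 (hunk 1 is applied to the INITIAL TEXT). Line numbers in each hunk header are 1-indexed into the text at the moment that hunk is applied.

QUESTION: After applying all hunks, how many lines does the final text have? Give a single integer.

Answer: 6

Derivation:
Hunk 1: at line 4 remove [lcqst,yvcz,bjclw] add [gmo] -> 7 lines: aojb kmrww dol dmun gmo rbvlx pamq
Hunk 2: at line 1 remove [dol,dmun] add [hyjq] -> 6 lines: aojb kmrww hyjq gmo rbvlx pamq
Hunk 3: at line 2 remove [hyjq,gmo] add [rqlpa] -> 5 lines: aojb kmrww rqlpa rbvlx pamq
Hunk 4: at line 1 remove [rqlpa] add [mbjod,mytjd,pesrv] -> 7 lines: aojb kmrww mbjod mytjd pesrv rbvlx pamq
Hunk 5: at line 1 remove [mbjod,mytjd,pesrv] add [hye,lqmf] -> 6 lines: aojb kmrww hye lqmf rbvlx pamq
Hunk 6: at line 2 remove [hye,lqmf] add [ghfww,fyr,tahhl] -> 7 lines: aojb kmrww ghfww fyr tahhl rbvlx pamq
Hunk 7: at line 3 remove [fyr,tahhl,rbvlx] add [vlr,fmo] -> 6 lines: aojb kmrww ghfww vlr fmo pamq
Final line count: 6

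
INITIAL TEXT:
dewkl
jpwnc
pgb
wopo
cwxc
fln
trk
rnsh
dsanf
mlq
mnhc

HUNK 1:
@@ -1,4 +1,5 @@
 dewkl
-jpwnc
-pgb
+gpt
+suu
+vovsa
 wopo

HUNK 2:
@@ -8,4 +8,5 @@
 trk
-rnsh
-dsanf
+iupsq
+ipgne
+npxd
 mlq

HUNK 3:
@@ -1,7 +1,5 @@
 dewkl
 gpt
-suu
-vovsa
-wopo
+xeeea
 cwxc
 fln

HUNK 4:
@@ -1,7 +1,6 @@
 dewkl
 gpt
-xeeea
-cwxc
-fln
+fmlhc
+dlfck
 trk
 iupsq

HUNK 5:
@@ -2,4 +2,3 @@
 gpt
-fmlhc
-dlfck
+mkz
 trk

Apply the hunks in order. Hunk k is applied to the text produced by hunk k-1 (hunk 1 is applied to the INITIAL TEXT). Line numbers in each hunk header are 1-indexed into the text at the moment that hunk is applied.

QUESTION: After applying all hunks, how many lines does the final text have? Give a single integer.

Answer: 9

Derivation:
Hunk 1: at line 1 remove [jpwnc,pgb] add [gpt,suu,vovsa] -> 12 lines: dewkl gpt suu vovsa wopo cwxc fln trk rnsh dsanf mlq mnhc
Hunk 2: at line 8 remove [rnsh,dsanf] add [iupsq,ipgne,npxd] -> 13 lines: dewkl gpt suu vovsa wopo cwxc fln trk iupsq ipgne npxd mlq mnhc
Hunk 3: at line 1 remove [suu,vovsa,wopo] add [xeeea] -> 11 lines: dewkl gpt xeeea cwxc fln trk iupsq ipgne npxd mlq mnhc
Hunk 4: at line 1 remove [xeeea,cwxc,fln] add [fmlhc,dlfck] -> 10 lines: dewkl gpt fmlhc dlfck trk iupsq ipgne npxd mlq mnhc
Hunk 5: at line 2 remove [fmlhc,dlfck] add [mkz] -> 9 lines: dewkl gpt mkz trk iupsq ipgne npxd mlq mnhc
Final line count: 9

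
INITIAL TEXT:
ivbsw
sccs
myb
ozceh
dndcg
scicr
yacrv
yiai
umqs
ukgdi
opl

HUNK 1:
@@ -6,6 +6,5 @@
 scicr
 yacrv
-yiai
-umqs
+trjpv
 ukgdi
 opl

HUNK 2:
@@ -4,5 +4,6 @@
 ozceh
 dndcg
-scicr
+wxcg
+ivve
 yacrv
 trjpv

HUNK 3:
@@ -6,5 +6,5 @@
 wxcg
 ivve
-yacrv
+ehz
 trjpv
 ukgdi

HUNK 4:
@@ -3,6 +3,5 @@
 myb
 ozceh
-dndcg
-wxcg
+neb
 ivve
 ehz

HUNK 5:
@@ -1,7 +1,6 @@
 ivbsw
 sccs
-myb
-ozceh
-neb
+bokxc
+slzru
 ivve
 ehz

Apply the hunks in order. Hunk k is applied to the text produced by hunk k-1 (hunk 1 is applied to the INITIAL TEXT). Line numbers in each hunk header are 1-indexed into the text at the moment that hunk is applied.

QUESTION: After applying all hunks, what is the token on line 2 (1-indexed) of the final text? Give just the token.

Hunk 1: at line 6 remove [yiai,umqs] add [trjpv] -> 10 lines: ivbsw sccs myb ozceh dndcg scicr yacrv trjpv ukgdi opl
Hunk 2: at line 4 remove [scicr] add [wxcg,ivve] -> 11 lines: ivbsw sccs myb ozceh dndcg wxcg ivve yacrv trjpv ukgdi opl
Hunk 3: at line 6 remove [yacrv] add [ehz] -> 11 lines: ivbsw sccs myb ozceh dndcg wxcg ivve ehz trjpv ukgdi opl
Hunk 4: at line 3 remove [dndcg,wxcg] add [neb] -> 10 lines: ivbsw sccs myb ozceh neb ivve ehz trjpv ukgdi opl
Hunk 5: at line 1 remove [myb,ozceh,neb] add [bokxc,slzru] -> 9 lines: ivbsw sccs bokxc slzru ivve ehz trjpv ukgdi opl
Final line 2: sccs

Answer: sccs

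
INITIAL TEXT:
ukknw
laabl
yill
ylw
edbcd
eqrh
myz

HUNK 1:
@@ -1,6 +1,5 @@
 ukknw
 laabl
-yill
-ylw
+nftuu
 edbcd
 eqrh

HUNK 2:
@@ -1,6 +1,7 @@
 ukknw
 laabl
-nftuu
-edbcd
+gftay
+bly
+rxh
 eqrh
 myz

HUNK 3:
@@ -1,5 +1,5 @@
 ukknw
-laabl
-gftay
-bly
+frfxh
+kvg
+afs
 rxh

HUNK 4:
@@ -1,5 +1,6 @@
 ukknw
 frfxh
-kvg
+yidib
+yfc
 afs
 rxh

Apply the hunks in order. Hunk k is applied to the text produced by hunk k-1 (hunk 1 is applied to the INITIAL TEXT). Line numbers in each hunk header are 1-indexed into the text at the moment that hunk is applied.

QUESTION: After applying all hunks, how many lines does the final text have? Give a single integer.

Hunk 1: at line 1 remove [yill,ylw] add [nftuu] -> 6 lines: ukknw laabl nftuu edbcd eqrh myz
Hunk 2: at line 1 remove [nftuu,edbcd] add [gftay,bly,rxh] -> 7 lines: ukknw laabl gftay bly rxh eqrh myz
Hunk 3: at line 1 remove [laabl,gftay,bly] add [frfxh,kvg,afs] -> 7 lines: ukknw frfxh kvg afs rxh eqrh myz
Hunk 4: at line 1 remove [kvg] add [yidib,yfc] -> 8 lines: ukknw frfxh yidib yfc afs rxh eqrh myz
Final line count: 8

Answer: 8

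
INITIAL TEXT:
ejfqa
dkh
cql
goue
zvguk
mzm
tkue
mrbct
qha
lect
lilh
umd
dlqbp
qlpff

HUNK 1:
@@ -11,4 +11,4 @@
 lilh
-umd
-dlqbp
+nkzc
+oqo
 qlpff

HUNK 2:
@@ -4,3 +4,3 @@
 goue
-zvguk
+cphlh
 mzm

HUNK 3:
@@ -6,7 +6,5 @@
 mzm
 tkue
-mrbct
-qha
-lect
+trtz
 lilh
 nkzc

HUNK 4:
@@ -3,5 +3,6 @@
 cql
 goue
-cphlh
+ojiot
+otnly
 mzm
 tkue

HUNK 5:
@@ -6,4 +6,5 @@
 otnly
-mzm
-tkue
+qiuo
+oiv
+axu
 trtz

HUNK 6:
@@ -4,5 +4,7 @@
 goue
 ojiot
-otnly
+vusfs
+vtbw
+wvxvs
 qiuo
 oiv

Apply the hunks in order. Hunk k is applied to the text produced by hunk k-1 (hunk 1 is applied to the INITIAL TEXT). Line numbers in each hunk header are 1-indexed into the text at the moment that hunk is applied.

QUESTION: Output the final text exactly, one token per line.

Answer: ejfqa
dkh
cql
goue
ojiot
vusfs
vtbw
wvxvs
qiuo
oiv
axu
trtz
lilh
nkzc
oqo
qlpff

Derivation:
Hunk 1: at line 11 remove [umd,dlqbp] add [nkzc,oqo] -> 14 lines: ejfqa dkh cql goue zvguk mzm tkue mrbct qha lect lilh nkzc oqo qlpff
Hunk 2: at line 4 remove [zvguk] add [cphlh] -> 14 lines: ejfqa dkh cql goue cphlh mzm tkue mrbct qha lect lilh nkzc oqo qlpff
Hunk 3: at line 6 remove [mrbct,qha,lect] add [trtz] -> 12 lines: ejfqa dkh cql goue cphlh mzm tkue trtz lilh nkzc oqo qlpff
Hunk 4: at line 3 remove [cphlh] add [ojiot,otnly] -> 13 lines: ejfqa dkh cql goue ojiot otnly mzm tkue trtz lilh nkzc oqo qlpff
Hunk 5: at line 6 remove [mzm,tkue] add [qiuo,oiv,axu] -> 14 lines: ejfqa dkh cql goue ojiot otnly qiuo oiv axu trtz lilh nkzc oqo qlpff
Hunk 6: at line 4 remove [otnly] add [vusfs,vtbw,wvxvs] -> 16 lines: ejfqa dkh cql goue ojiot vusfs vtbw wvxvs qiuo oiv axu trtz lilh nkzc oqo qlpff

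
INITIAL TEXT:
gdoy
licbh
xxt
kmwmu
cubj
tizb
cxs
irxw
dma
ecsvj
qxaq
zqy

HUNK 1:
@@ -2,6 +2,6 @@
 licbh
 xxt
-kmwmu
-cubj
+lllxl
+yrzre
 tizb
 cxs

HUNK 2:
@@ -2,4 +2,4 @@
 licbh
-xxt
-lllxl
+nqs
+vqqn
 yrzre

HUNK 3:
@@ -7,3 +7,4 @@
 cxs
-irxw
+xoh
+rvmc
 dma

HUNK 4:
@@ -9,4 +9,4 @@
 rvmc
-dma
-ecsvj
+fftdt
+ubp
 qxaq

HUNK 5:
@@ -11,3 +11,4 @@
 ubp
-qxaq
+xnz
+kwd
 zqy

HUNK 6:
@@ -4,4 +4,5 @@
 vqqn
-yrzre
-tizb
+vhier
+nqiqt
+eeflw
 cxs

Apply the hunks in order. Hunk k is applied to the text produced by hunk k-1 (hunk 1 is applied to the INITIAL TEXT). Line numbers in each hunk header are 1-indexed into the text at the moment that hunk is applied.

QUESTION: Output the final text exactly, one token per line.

Hunk 1: at line 2 remove [kmwmu,cubj] add [lllxl,yrzre] -> 12 lines: gdoy licbh xxt lllxl yrzre tizb cxs irxw dma ecsvj qxaq zqy
Hunk 2: at line 2 remove [xxt,lllxl] add [nqs,vqqn] -> 12 lines: gdoy licbh nqs vqqn yrzre tizb cxs irxw dma ecsvj qxaq zqy
Hunk 3: at line 7 remove [irxw] add [xoh,rvmc] -> 13 lines: gdoy licbh nqs vqqn yrzre tizb cxs xoh rvmc dma ecsvj qxaq zqy
Hunk 4: at line 9 remove [dma,ecsvj] add [fftdt,ubp] -> 13 lines: gdoy licbh nqs vqqn yrzre tizb cxs xoh rvmc fftdt ubp qxaq zqy
Hunk 5: at line 11 remove [qxaq] add [xnz,kwd] -> 14 lines: gdoy licbh nqs vqqn yrzre tizb cxs xoh rvmc fftdt ubp xnz kwd zqy
Hunk 6: at line 4 remove [yrzre,tizb] add [vhier,nqiqt,eeflw] -> 15 lines: gdoy licbh nqs vqqn vhier nqiqt eeflw cxs xoh rvmc fftdt ubp xnz kwd zqy

Answer: gdoy
licbh
nqs
vqqn
vhier
nqiqt
eeflw
cxs
xoh
rvmc
fftdt
ubp
xnz
kwd
zqy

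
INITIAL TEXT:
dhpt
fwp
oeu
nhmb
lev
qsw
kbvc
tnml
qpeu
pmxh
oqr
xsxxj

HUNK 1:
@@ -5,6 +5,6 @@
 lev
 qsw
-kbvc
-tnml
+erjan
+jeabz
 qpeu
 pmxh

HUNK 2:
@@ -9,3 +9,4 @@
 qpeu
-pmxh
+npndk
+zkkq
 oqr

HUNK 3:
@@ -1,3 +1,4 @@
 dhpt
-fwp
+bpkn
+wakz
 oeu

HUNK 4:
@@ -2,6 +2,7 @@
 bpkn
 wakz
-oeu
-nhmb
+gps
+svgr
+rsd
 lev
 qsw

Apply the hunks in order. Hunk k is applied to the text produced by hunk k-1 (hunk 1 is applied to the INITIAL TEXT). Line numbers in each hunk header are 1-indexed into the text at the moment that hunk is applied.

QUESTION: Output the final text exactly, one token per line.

Hunk 1: at line 5 remove [kbvc,tnml] add [erjan,jeabz] -> 12 lines: dhpt fwp oeu nhmb lev qsw erjan jeabz qpeu pmxh oqr xsxxj
Hunk 2: at line 9 remove [pmxh] add [npndk,zkkq] -> 13 lines: dhpt fwp oeu nhmb lev qsw erjan jeabz qpeu npndk zkkq oqr xsxxj
Hunk 3: at line 1 remove [fwp] add [bpkn,wakz] -> 14 lines: dhpt bpkn wakz oeu nhmb lev qsw erjan jeabz qpeu npndk zkkq oqr xsxxj
Hunk 4: at line 2 remove [oeu,nhmb] add [gps,svgr,rsd] -> 15 lines: dhpt bpkn wakz gps svgr rsd lev qsw erjan jeabz qpeu npndk zkkq oqr xsxxj

Answer: dhpt
bpkn
wakz
gps
svgr
rsd
lev
qsw
erjan
jeabz
qpeu
npndk
zkkq
oqr
xsxxj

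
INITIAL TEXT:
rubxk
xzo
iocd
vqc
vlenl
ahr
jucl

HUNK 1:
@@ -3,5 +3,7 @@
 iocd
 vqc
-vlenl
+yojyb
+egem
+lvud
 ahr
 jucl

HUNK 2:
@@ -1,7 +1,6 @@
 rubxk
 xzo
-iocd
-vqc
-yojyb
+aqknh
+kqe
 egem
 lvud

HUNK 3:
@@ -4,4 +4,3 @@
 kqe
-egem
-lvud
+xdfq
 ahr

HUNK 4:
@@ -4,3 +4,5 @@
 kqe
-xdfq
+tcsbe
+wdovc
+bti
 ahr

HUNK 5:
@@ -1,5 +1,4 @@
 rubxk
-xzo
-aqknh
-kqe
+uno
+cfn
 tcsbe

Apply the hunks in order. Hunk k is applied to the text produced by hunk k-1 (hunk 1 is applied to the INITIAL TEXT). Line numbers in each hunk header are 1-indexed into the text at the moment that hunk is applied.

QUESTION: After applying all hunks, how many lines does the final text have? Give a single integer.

Hunk 1: at line 3 remove [vlenl] add [yojyb,egem,lvud] -> 9 lines: rubxk xzo iocd vqc yojyb egem lvud ahr jucl
Hunk 2: at line 1 remove [iocd,vqc,yojyb] add [aqknh,kqe] -> 8 lines: rubxk xzo aqknh kqe egem lvud ahr jucl
Hunk 3: at line 4 remove [egem,lvud] add [xdfq] -> 7 lines: rubxk xzo aqknh kqe xdfq ahr jucl
Hunk 4: at line 4 remove [xdfq] add [tcsbe,wdovc,bti] -> 9 lines: rubxk xzo aqknh kqe tcsbe wdovc bti ahr jucl
Hunk 5: at line 1 remove [xzo,aqknh,kqe] add [uno,cfn] -> 8 lines: rubxk uno cfn tcsbe wdovc bti ahr jucl
Final line count: 8

Answer: 8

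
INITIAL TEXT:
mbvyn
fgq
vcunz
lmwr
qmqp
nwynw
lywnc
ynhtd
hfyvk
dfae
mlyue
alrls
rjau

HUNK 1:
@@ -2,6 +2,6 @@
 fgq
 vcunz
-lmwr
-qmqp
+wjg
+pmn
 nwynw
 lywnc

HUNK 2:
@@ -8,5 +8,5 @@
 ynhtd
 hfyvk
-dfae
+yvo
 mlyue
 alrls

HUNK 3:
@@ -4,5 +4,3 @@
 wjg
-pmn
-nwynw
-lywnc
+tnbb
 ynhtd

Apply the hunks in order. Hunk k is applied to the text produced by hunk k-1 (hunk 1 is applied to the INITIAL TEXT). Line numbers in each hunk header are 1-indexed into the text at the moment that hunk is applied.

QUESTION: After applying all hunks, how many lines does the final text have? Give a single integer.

Hunk 1: at line 2 remove [lmwr,qmqp] add [wjg,pmn] -> 13 lines: mbvyn fgq vcunz wjg pmn nwynw lywnc ynhtd hfyvk dfae mlyue alrls rjau
Hunk 2: at line 8 remove [dfae] add [yvo] -> 13 lines: mbvyn fgq vcunz wjg pmn nwynw lywnc ynhtd hfyvk yvo mlyue alrls rjau
Hunk 3: at line 4 remove [pmn,nwynw,lywnc] add [tnbb] -> 11 lines: mbvyn fgq vcunz wjg tnbb ynhtd hfyvk yvo mlyue alrls rjau
Final line count: 11

Answer: 11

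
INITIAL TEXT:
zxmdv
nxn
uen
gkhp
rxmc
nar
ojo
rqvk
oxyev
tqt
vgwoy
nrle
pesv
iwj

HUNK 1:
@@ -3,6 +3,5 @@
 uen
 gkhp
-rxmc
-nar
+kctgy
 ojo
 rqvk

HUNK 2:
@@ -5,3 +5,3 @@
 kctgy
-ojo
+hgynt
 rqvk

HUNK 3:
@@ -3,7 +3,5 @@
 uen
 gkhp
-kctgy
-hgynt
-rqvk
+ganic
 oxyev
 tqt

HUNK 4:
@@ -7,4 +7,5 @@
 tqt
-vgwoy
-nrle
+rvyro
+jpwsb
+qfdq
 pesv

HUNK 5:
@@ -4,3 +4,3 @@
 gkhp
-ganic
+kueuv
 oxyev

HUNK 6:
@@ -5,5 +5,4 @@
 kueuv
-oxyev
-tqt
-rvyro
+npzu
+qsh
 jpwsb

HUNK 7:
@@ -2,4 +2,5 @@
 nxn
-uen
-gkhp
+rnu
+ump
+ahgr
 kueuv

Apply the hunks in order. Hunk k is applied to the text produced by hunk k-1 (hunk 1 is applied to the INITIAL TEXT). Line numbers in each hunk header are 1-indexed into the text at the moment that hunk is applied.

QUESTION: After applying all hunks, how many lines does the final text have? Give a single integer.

Hunk 1: at line 3 remove [rxmc,nar] add [kctgy] -> 13 lines: zxmdv nxn uen gkhp kctgy ojo rqvk oxyev tqt vgwoy nrle pesv iwj
Hunk 2: at line 5 remove [ojo] add [hgynt] -> 13 lines: zxmdv nxn uen gkhp kctgy hgynt rqvk oxyev tqt vgwoy nrle pesv iwj
Hunk 3: at line 3 remove [kctgy,hgynt,rqvk] add [ganic] -> 11 lines: zxmdv nxn uen gkhp ganic oxyev tqt vgwoy nrle pesv iwj
Hunk 4: at line 7 remove [vgwoy,nrle] add [rvyro,jpwsb,qfdq] -> 12 lines: zxmdv nxn uen gkhp ganic oxyev tqt rvyro jpwsb qfdq pesv iwj
Hunk 5: at line 4 remove [ganic] add [kueuv] -> 12 lines: zxmdv nxn uen gkhp kueuv oxyev tqt rvyro jpwsb qfdq pesv iwj
Hunk 6: at line 5 remove [oxyev,tqt,rvyro] add [npzu,qsh] -> 11 lines: zxmdv nxn uen gkhp kueuv npzu qsh jpwsb qfdq pesv iwj
Hunk 7: at line 2 remove [uen,gkhp] add [rnu,ump,ahgr] -> 12 lines: zxmdv nxn rnu ump ahgr kueuv npzu qsh jpwsb qfdq pesv iwj
Final line count: 12

Answer: 12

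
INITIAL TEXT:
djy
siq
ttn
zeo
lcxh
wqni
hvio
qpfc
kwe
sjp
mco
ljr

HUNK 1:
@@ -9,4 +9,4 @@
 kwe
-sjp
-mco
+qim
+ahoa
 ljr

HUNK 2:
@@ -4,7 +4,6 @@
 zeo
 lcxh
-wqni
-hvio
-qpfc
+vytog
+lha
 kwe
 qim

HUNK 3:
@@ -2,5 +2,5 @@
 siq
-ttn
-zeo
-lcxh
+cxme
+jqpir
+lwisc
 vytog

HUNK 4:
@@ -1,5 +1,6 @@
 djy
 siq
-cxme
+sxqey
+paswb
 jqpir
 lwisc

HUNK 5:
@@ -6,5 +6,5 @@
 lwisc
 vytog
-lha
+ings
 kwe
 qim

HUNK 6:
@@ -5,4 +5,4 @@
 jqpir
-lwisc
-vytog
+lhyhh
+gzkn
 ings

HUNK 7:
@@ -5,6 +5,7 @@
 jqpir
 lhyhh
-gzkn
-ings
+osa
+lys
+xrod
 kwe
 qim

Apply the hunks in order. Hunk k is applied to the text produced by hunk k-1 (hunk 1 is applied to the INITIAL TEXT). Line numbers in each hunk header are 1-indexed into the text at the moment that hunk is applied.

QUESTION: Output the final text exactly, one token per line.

Answer: djy
siq
sxqey
paswb
jqpir
lhyhh
osa
lys
xrod
kwe
qim
ahoa
ljr

Derivation:
Hunk 1: at line 9 remove [sjp,mco] add [qim,ahoa] -> 12 lines: djy siq ttn zeo lcxh wqni hvio qpfc kwe qim ahoa ljr
Hunk 2: at line 4 remove [wqni,hvio,qpfc] add [vytog,lha] -> 11 lines: djy siq ttn zeo lcxh vytog lha kwe qim ahoa ljr
Hunk 3: at line 2 remove [ttn,zeo,lcxh] add [cxme,jqpir,lwisc] -> 11 lines: djy siq cxme jqpir lwisc vytog lha kwe qim ahoa ljr
Hunk 4: at line 1 remove [cxme] add [sxqey,paswb] -> 12 lines: djy siq sxqey paswb jqpir lwisc vytog lha kwe qim ahoa ljr
Hunk 5: at line 6 remove [lha] add [ings] -> 12 lines: djy siq sxqey paswb jqpir lwisc vytog ings kwe qim ahoa ljr
Hunk 6: at line 5 remove [lwisc,vytog] add [lhyhh,gzkn] -> 12 lines: djy siq sxqey paswb jqpir lhyhh gzkn ings kwe qim ahoa ljr
Hunk 7: at line 5 remove [gzkn,ings] add [osa,lys,xrod] -> 13 lines: djy siq sxqey paswb jqpir lhyhh osa lys xrod kwe qim ahoa ljr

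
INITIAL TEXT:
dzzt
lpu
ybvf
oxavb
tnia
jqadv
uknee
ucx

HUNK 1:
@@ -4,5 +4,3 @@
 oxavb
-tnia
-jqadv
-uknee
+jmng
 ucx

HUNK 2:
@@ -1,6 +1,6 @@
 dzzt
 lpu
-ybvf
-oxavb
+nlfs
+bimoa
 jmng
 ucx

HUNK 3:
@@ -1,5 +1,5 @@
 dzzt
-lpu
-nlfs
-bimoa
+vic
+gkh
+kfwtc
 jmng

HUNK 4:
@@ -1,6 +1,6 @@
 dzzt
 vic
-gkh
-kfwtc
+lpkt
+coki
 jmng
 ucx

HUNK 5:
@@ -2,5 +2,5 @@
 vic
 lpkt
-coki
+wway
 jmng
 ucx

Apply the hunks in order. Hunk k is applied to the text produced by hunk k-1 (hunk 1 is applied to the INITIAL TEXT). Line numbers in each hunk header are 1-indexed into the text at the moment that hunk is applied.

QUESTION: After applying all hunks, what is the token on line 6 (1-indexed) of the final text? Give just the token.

Answer: ucx

Derivation:
Hunk 1: at line 4 remove [tnia,jqadv,uknee] add [jmng] -> 6 lines: dzzt lpu ybvf oxavb jmng ucx
Hunk 2: at line 1 remove [ybvf,oxavb] add [nlfs,bimoa] -> 6 lines: dzzt lpu nlfs bimoa jmng ucx
Hunk 3: at line 1 remove [lpu,nlfs,bimoa] add [vic,gkh,kfwtc] -> 6 lines: dzzt vic gkh kfwtc jmng ucx
Hunk 4: at line 1 remove [gkh,kfwtc] add [lpkt,coki] -> 6 lines: dzzt vic lpkt coki jmng ucx
Hunk 5: at line 2 remove [coki] add [wway] -> 6 lines: dzzt vic lpkt wway jmng ucx
Final line 6: ucx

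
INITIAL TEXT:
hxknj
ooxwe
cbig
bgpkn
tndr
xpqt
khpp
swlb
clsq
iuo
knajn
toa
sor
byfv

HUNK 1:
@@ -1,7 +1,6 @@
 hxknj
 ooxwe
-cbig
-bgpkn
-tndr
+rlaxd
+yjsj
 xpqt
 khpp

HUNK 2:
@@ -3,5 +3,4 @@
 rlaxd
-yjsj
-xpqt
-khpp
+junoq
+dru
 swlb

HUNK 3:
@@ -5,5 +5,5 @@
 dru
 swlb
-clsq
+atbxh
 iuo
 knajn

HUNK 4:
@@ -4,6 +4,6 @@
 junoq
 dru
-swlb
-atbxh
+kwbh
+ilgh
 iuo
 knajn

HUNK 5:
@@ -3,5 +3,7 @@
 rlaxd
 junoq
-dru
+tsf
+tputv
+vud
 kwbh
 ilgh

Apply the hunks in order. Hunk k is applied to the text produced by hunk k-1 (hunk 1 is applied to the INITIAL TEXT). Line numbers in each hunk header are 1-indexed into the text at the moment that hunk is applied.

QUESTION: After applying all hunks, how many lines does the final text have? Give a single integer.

Answer: 14

Derivation:
Hunk 1: at line 1 remove [cbig,bgpkn,tndr] add [rlaxd,yjsj] -> 13 lines: hxknj ooxwe rlaxd yjsj xpqt khpp swlb clsq iuo knajn toa sor byfv
Hunk 2: at line 3 remove [yjsj,xpqt,khpp] add [junoq,dru] -> 12 lines: hxknj ooxwe rlaxd junoq dru swlb clsq iuo knajn toa sor byfv
Hunk 3: at line 5 remove [clsq] add [atbxh] -> 12 lines: hxknj ooxwe rlaxd junoq dru swlb atbxh iuo knajn toa sor byfv
Hunk 4: at line 4 remove [swlb,atbxh] add [kwbh,ilgh] -> 12 lines: hxknj ooxwe rlaxd junoq dru kwbh ilgh iuo knajn toa sor byfv
Hunk 5: at line 3 remove [dru] add [tsf,tputv,vud] -> 14 lines: hxknj ooxwe rlaxd junoq tsf tputv vud kwbh ilgh iuo knajn toa sor byfv
Final line count: 14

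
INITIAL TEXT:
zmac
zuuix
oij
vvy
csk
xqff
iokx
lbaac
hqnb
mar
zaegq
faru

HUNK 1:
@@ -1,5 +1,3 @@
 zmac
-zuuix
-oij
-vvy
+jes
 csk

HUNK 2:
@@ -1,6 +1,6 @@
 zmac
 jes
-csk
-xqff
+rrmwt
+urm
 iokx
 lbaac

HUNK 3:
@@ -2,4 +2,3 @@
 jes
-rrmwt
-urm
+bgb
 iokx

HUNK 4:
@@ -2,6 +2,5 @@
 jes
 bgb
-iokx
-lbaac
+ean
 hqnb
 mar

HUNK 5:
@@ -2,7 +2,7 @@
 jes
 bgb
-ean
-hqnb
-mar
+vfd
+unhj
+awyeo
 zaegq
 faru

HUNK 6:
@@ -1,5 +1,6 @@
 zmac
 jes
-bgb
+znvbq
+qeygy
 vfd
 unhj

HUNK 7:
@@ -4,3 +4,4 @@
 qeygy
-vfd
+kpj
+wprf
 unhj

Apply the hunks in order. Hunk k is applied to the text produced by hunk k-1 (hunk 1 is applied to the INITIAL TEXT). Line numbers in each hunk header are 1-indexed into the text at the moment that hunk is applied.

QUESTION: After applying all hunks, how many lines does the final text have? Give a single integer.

Answer: 10

Derivation:
Hunk 1: at line 1 remove [zuuix,oij,vvy] add [jes] -> 10 lines: zmac jes csk xqff iokx lbaac hqnb mar zaegq faru
Hunk 2: at line 1 remove [csk,xqff] add [rrmwt,urm] -> 10 lines: zmac jes rrmwt urm iokx lbaac hqnb mar zaegq faru
Hunk 3: at line 2 remove [rrmwt,urm] add [bgb] -> 9 lines: zmac jes bgb iokx lbaac hqnb mar zaegq faru
Hunk 4: at line 2 remove [iokx,lbaac] add [ean] -> 8 lines: zmac jes bgb ean hqnb mar zaegq faru
Hunk 5: at line 2 remove [ean,hqnb,mar] add [vfd,unhj,awyeo] -> 8 lines: zmac jes bgb vfd unhj awyeo zaegq faru
Hunk 6: at line 1 remove [bgb] add [znvbq,qeygy] -> 9 lines: zmac jes znvbq qeygy vfd unhj awyeo zaegq faru
Hunk 7: at line 4 remove [vfd] add [kpj,wprf] -> 10 lines: zmac jes znvbq qeygy kpj wprf unhj awyeo zaegq faru
Final line count: 10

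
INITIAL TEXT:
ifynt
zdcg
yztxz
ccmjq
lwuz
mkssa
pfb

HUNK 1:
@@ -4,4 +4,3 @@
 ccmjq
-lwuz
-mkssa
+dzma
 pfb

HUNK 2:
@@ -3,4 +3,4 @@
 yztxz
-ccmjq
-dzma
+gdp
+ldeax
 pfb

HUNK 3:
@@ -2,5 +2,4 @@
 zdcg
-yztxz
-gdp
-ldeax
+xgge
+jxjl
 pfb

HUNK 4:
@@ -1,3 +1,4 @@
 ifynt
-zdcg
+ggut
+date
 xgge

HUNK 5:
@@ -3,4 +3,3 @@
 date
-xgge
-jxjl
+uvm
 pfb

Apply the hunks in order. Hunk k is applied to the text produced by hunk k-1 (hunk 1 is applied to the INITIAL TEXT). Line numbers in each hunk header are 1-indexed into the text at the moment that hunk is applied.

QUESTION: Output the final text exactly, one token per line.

Answer: ifynt
ggut
date
uvm
pfb

Derivation:
Hunk 1: at line 4 remove [lwuz,mkssa] add [dzma] -> 6 lines: ifynt zdcg yztxz ccmjq dzma pfb
Hunk 2: at line 3 remove [ccmjq,dzma] add [gdp,ldeax] -> 6 lines: ifynt zdcg yztxz gdp ldeax pfb
Hunk 3: at line 2 remove [yztxz,gdp,ldeax] add [xgge,jxjl] -> 5 lines: ifynt zdcg xgge jxjl pfb
Hunk 4: at line 1 remove [zdcg] add [ggut,date] -> 6 lines: ifynt ggut date xgge jxjl pfb
Hunk 5: at line 3 remove [xgge,jxjl] add [uvm] -> 5 lines: ifynt ggut date uvm pfb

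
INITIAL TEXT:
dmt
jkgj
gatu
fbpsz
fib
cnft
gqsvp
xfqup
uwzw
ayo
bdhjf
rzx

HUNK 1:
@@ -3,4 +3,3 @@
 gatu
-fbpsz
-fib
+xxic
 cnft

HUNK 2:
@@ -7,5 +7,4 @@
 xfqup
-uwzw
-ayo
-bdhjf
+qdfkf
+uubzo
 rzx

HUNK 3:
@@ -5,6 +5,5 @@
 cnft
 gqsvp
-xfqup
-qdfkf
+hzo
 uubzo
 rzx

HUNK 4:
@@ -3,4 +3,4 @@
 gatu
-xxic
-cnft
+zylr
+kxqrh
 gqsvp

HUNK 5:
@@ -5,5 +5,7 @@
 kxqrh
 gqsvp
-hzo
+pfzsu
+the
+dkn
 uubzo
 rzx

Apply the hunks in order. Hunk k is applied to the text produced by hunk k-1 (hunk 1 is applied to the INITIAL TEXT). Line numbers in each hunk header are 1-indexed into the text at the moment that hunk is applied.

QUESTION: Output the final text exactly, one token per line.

Answer: dmt
jkgj
gatu
zylr
kxqrh
gqsvp
pfzsu
the
dkn
uubzo
rzx

Derivation:
Hunk 1: at line 3 remove [fbpsz,fib] add [xxic] -> 11 lines: dmt jkgj gatu xxic cnft gqsvp xfqup uwzw ayo bdhjf rzx
Hunk 2: at line 7 remove [uwzw,ayo,bdhjf] add [qdfkf,uubzo] -> 10 lines: dmt jkgj gatu xxic cnft gqsvp xfqup qdfkf uubzo rzx
Hunk 3: at line 5 remove [xfqup,qdfkf] add [hzo] -> 9 lines: dmt jkgj gatu xxic cnft gqsvp hzo uubzo rzx
Hunk 4: at line 3 remove [xxic,cnft] add [zylr,kxqrh] -> 9 lines: dmt jkgj gatu zylr kxqrh gqsvp hzo uubzo rzx
Hunk 5: at line 5 remove [hzo] add [pfzsu,the,dkn] -> 11 lines: dmt jkgj gatu zylr kxqrh gqsvp pfzsu the dkn uubzo rzx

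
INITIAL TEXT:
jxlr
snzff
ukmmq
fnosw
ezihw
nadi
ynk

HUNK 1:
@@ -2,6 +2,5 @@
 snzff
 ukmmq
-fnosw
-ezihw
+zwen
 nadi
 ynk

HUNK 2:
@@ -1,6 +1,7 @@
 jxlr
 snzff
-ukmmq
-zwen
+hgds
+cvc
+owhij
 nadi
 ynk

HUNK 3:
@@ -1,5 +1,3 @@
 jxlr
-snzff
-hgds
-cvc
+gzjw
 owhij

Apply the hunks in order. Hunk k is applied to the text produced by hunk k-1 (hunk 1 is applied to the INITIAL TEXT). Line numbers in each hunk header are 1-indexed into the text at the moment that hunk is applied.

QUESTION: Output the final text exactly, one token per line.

Hunk 1: at line 2 remove [fnosw,ezihw] add [zwen] -> 6 lines: jxlr snzff ukmmq zwen nadi ynk
Hunk 2: at line 1 remove [ukmmq,zwen] add [hgds,cvc,owhij] -> 7 lines: jxlr snzff hgds cvc owhij nadi ynk
Hunk 3: at line 1 remove [snzff,hgds,cvc] add [gzjw] -> 5 lines: jxlr gzjw owhij nadi ynk

Answer: jxlr
gzjw
owhij
nadi
ynk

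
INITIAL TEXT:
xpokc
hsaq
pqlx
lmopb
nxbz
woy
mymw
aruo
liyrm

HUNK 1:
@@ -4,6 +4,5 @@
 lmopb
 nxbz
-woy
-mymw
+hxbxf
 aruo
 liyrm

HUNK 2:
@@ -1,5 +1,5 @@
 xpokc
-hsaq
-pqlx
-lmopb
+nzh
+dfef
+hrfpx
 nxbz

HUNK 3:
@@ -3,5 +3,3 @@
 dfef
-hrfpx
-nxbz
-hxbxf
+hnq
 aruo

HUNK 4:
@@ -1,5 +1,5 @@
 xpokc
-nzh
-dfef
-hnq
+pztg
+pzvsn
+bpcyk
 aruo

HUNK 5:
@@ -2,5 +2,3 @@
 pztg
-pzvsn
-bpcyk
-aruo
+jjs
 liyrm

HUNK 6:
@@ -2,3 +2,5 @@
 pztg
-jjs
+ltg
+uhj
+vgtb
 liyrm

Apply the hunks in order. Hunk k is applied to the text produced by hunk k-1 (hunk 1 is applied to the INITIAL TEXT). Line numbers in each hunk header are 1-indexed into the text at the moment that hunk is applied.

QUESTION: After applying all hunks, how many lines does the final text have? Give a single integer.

Hunk 1: at line 4 remove [woy,mymw] add [hxbxf] -> 8 lines: xpokc hsaq pqlx lmopb nxbz hxbxf aruo liyrm
Hunk 2: at line 1 remove [hsaq,pqlx,lmopb] add [nzh,dfef,hrfpx] -> 8 lines: xpokc nzh dfef hrfpx nxbz hxbxf aruo liyrm
Hunk 3: at line 3 remove [hrfpx,nxbz,hxbxf] add [hnq] -> 6 lines: xpokc nzh dfef hnq aruo liyrm
Hunk 4: at line 1 remove [nzh,dfef,hnq] add [pztg,pzvsn,bpcyk] -> 6 lines: xpokc pztg pzvsn bpcyk aruo liyrm
Hunk 5: at line 2 remove [pzvsn,bpcyk,aruo] add [jjs] -> 4 lines: xpokc pztg jjs liyrm
Hunk 6: at line 2 remove [jjs] add [ltg,uhj,vgtb] -> 6 lines: xpokc pztg ltg uhj vgtb liyrm
Final line count: 6

Answer: 6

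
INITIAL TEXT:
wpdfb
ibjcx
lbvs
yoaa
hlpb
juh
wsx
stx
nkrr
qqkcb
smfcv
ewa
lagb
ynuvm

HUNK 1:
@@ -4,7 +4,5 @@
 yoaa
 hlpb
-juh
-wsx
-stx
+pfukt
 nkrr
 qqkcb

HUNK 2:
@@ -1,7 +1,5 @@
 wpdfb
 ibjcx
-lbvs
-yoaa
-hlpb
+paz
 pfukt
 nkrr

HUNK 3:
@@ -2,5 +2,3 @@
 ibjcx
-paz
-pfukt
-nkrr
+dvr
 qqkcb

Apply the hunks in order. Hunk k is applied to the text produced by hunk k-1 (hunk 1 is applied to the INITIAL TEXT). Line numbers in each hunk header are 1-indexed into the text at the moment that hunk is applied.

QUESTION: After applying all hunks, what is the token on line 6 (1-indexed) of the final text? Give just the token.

Answer: ewa

Derivation:
Hunk 1: at line 4 remove [juh,wsx,stx] add [pfukt] -> 12 lines: wpdfb ibjcx lbvs yoaa hlpb pfukt nkrr qqkcb smfcv ewa lagb ynuvm
Hunk 2: at line 1 remove [lbvs,yoaa,hlpb] add [paz] -> 10 lines: wpdfb ibjcx paz pfukt nkrr qqkcb smfcv ewa lagb ynuvm
Hunk 3: at line 2 remove [paz,pfukt,nkrr] add [dvr] -> 8 lines: wpdfb ibjcx dvr qqkcb smfcv ewa lagb ynuvm
Final line 6: ewa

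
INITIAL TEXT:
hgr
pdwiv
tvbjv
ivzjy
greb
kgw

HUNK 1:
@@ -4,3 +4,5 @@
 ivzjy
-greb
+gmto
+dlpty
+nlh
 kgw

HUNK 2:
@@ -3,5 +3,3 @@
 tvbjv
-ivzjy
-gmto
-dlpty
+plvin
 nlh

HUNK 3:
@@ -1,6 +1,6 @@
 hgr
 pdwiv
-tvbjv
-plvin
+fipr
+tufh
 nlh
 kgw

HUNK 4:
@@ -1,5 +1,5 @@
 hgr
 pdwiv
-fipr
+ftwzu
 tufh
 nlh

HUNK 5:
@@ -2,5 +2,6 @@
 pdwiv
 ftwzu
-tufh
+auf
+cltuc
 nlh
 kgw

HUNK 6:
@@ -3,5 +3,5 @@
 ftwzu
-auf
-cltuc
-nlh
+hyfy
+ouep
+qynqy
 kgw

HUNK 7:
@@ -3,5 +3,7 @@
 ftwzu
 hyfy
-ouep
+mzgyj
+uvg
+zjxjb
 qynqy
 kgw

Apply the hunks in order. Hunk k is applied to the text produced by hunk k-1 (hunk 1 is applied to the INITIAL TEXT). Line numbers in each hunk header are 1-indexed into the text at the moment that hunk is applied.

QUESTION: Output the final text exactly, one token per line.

Hunk 1: at line 4 remove [greb] add [gmto,dlpty,nlh] -> 8 lines: hgr pdwiv tvbjv ivzjy gmto dlpty nlh kgw
Hunk 2: at line 3 remove [ivzjy,gmto,dlpty] add [plvin] -> 6 lines: hgr pdwiv tvbjv plvin nlh kgw
Hunk 3: at line 1 remove [tvbjv,plvin] add [fipr,tufh] -> 6 lines: hgr pdwiv fipr tufh nlh kgw
Hunk 4: at line 1 remove [fipr] add [ftwzu] -> 6 lines: hgr pdwiv ftwzu tufh nlh kgw
Hunk 5: at line 2 remove [tufh] add [auf,cltuc] -> 7 lines: hgr pdwiv ftwzu auf cltuc nlh kgw
Hunk 6: at line 3 remove [auf,cltuc,nlh] add [hyfy,ouep,qynqy] -> 7 lines: hgr pdwiv ftwzu hyfy ouep qynqy kgw
Hunk 7: at line 3 remove [ouep] add [mzgyj,uvg,zjxjb] -> 9 lines: hgr pdwiv ftwzu hyfy mzgyj uvg zjxjb qynqy kgw

Answer: hgr
pdwiv
ftwzu
hyfy
mzgyj
uvg
zjxjb
qynqy
kgw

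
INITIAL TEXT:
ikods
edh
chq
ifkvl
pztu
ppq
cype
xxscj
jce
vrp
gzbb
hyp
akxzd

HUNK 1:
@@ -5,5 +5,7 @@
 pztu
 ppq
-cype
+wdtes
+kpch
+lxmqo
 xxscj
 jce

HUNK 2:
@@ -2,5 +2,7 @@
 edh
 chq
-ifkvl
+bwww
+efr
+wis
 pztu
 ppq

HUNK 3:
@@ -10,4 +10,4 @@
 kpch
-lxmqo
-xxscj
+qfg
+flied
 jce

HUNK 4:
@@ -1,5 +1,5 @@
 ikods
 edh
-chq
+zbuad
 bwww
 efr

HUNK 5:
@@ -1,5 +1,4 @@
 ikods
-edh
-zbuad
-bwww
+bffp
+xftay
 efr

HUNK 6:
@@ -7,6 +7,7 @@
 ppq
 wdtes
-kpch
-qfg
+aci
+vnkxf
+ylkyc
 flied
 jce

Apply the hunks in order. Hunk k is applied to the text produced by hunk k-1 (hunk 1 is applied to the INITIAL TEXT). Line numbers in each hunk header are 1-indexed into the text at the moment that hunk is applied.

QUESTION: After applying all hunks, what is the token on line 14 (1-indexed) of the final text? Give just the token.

Answer: vrp

Derivation:
Hunk 1: at line 5 remove [cype] add [wdtes,kpch,lxmqo] -> 15 lines: ikods edh chq ifkvl pztu ppq wdtes kpch lxmqo xxscj jce vrp gzbb hyp akxzd
Hunk 2: at line 2 remove [ifkvl] add [bwww,efr,wis] -> 17 lines: ikods edh chq bwww efr wis pztu ppq wdtes kpch lxmqo xxscj jce vrp gzbb hyp akxzd
Hunk 3: at line 10 remove [lxmqo,xxscj] add [qfg,flied] -> 17 lines: ikods edh chq bwww efr wis pztu ppq wdtes kpch qfg flied jce vrp gzbb hyp akxzd
Hunk 4: at line 1 remove [chq] add [zbuad] -> 17 lines: ikods edh zbuad bwww efr wis pztu ppq wdtes kpch qfg flied jce vrp gzbb hyp akxzd
Hunk 5: at line 1 remove [edh,zbuad,bwww] add [bffp,xftay] -> 16 lines: ikods bffp xftay efr wis pztu ppq wdtes kpch qfg flied jce vrp gzbb hyp akxzd
Hunk 6: at line 7 remove [kpch,qfg] add [aci,vnkxf,ylkyc] -> 17 lines: ikods bffp xftay efr wis pztu ppq wdtes aci vnkxf ylkyc flied jce vrp gzbb hyp akxzd
Final line 14: vrp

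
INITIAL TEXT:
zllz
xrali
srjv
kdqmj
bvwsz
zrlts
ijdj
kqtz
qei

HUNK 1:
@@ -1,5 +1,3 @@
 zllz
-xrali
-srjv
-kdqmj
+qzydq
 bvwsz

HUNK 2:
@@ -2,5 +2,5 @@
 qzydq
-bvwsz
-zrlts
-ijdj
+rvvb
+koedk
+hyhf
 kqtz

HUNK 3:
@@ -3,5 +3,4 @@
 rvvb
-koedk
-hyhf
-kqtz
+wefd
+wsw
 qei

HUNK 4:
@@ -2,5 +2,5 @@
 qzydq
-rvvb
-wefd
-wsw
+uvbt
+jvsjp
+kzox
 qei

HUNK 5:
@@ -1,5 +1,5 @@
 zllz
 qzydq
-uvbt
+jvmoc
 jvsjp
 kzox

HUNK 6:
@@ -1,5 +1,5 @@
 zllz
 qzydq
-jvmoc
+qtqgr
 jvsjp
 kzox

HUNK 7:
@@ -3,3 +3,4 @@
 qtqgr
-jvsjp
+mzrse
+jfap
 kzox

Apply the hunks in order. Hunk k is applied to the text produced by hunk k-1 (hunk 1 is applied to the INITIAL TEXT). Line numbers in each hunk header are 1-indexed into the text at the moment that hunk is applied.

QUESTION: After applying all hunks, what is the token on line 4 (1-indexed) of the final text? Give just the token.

Answer: mzrse

Derivation:
Hunk 1: at line 1 remove [xrali,srjv,kdqmj] add [qzydq] -> 7 lines: zllz qzydq bvwsz zrlts ijdj kqtz qei
Hunk 2: at line 2 remove [bvwsz,zrlts,ijdj] add [rvvb,koedk,hyhf] -> 7 lines: zllz qzydq rvvb koedk hyhf kqtz qei
Hunk 3: at line 3 remove [koedk,hyhf,kqtz] add [wefd,wsw] -> 6 lines: zllz qzydq rvvb wefd wsw qei
Hunk 4: at line 2 remove [rvvb,wefd,wsw] add [uvbt,jvsjp,kzox] -> 6 lines: zllz qzydq uvbt jvsjp kzox qei
Hunk 5: at line 1 remove [uvbt] add [jvmoc] -> 6 lines: zllz qzydq jvmoc jvsjp kzox qei
Hunk 6: at line 1 remove [jvmoc] add [qtqgr] -> 6 lines: zllz qzydq qtqgr jvsjp kzox qei
Hunk 7: at line 3 remove [jvsjp] add [mzrse,jfap] -> 7 lines: zllz qzydq qtqgr mzrse jfap kzox qei
Final line 4: mzrse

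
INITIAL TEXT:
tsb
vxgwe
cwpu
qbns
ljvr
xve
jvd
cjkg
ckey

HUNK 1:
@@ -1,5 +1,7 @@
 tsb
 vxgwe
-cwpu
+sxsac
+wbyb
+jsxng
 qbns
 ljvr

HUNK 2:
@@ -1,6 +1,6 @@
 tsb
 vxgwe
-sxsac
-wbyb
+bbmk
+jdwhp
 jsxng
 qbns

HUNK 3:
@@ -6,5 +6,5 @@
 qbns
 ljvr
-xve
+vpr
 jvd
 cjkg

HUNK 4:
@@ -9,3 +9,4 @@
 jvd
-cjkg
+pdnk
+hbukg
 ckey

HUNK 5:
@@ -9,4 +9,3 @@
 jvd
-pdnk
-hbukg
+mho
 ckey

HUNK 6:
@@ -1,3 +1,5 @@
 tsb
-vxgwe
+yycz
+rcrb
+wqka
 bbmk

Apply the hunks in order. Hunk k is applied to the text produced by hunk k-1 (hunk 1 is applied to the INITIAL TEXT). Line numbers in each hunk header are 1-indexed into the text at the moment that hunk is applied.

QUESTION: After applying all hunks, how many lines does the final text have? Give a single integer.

Answer: 13

Derivation:
Hunk 1: at line 1 remove [cwpu] add [sxsac,wbyb,jsxng] -> 11 lines: tsb vxgwe sxsac wbyb jsxng qbns ljvr xve jvd cjkg ckey
Hunk 2: at line 1 remove [sxsac,wbyb] add [bbmk,jdwhp] -> 11 lines: tsb vxgwe bbmk jdwhp jsxng qbns ljvr xve jvd cjkg ckey
Hunk 3: at line 6 remove [xve] add [vpr] -> 11 lines: tsb vxgwe bbmk jdwhp jsxng qbns ljvr vpr jvd cjkg ckey
Hunk 4: at line 9 remove [cjkg] add [pdnk,hbukg] -> 12 lines: tsb vxgwe bbmk jdwhp jsxng qbns ljvr vpr jvd pdnk hbukg ckey
Hunk 5: at line 9 remove [pdnk,hbukg] add [mho] -> 11 lines: tsb vxgwe bbmk jdwhp jsxng qbns ljvr vpr jvd mho ckey
Hunk 6: at line 1 remove [vxgwe] add [yycz,rcrb,wqka] -> 13 lines: tsb yycz rcrb wqka bbmk jdwhp jsxng qbns ljvr vpr jvd mho ckey
Final line count: 13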